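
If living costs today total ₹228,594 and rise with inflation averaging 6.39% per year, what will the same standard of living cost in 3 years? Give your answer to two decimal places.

₹275,275.31

Cumulative price-level factor: (1+6.39%)^3 ≈ 1.2042105471.
Multiplying ₹228,594 by the price-level factor gives the future nominal sum.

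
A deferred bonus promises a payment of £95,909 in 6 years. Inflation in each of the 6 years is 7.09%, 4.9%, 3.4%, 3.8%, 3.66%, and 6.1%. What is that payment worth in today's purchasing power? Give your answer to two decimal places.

Price-level factor over 6 years: 1.0709 × 1.049 × 1.034 × 1.038 × 1.0366 × 1.061 ≈ 1.3260774424.
Purchasing power today: £95,909 divided by that factor.

£72,325.34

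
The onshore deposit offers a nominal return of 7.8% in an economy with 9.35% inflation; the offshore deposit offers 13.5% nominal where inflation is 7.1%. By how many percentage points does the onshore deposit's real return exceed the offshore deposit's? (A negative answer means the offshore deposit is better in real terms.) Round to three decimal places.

-7.393

The onshore deposit real return: 1.078/1.0935 − 1 = -1.4175%.
The offshore deposit real return: 1.135/1.071 − 1 = 5.9757%.
Difference: -1.4175 − 5.9757 = -7.3932 pp.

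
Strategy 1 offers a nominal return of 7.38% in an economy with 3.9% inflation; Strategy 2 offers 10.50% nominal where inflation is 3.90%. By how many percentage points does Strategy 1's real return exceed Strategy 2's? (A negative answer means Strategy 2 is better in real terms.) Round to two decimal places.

Strategy 1 real return: 1.0738/1.039 − 1 = 3.349%.
Strategy 2 real return: 1.1050/1.0390 − 1 = 6.352%.
Difference: 3.349 − 6.352 = -3.003 pp.

-3.00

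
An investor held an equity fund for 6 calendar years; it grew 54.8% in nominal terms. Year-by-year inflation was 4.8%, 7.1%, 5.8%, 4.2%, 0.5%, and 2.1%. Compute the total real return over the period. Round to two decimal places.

21.92%

Cumulative inflation factor: 1.048 × 1.071 × 1.058 × 1.042 × 1.005 × 1.021 ≈ 1.26968.
Nominal growth factor: 1.54800. Real growth factor = 1.54800 / 1.26968 ≈ 1.21920.
Total real return ≈ 21.9200%.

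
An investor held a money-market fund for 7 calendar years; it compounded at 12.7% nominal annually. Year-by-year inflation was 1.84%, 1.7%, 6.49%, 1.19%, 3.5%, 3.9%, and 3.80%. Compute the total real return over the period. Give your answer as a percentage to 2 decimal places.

Cumulative inflation factor: 1.0184 × 1.017 × 1.0649 × 1.0119 × 1.035 × 1.039 × 1.0380 ≈ 1.24577.
Nominal growth factor: 2.30923. Real growth factor = 2.30923 / 1.24577 ≈ 1.85365.
Total real return ≈ 85.3653%.

85.37%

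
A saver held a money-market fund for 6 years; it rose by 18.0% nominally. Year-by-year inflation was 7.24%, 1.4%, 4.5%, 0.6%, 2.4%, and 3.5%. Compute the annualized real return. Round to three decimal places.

-0.439%

Cumulative inflation factor: 1.0724 × 1.014 × 1.045 × 1.006 × 1.024 × 1.035 ≈ 1.21157.
Nominal growth factor: 1.18000. Real growth factor = 1.18000 / 1.21157 ≈ 0.97394.
Annualized: 0.97394^(1/6) − 1 ≈ -0.00439.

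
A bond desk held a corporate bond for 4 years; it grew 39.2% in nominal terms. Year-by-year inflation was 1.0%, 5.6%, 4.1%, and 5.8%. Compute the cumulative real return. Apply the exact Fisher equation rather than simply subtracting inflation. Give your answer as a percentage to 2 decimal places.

Cumulative inflation factor: 1.010 × 1.056 × 1.041 × 1.058 ≈ 1.17469.
Nominal growth factor: 1.39200. Real growth factor = 1.39200 / 1.17469 ≈ 1.18500.
Total real return ≈ 18.4998%.

18.50%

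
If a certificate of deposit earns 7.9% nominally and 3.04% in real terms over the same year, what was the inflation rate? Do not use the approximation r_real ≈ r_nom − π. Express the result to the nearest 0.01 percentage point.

From (1+r_nom) = (1+r_real)(1+π), we get 1+π = (1 + 7.9%)/(1 + 3.04%) = 1.079/1.0304 ≈ 1.04717.
So π ≈ 4.7166%.

4.72%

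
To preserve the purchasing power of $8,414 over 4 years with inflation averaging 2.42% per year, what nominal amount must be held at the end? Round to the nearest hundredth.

$9,258.52

Cumulative price-level factor: (1+2.42%)^4 ≈ 1.1003708729.
Multiplying $8,414 by the price-level factor gives the future nominal sum.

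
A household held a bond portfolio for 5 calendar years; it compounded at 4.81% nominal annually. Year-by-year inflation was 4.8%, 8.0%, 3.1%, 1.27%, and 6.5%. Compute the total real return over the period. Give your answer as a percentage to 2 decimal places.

0.49%

Cumulative inflation factor: 1.048 × 1.080 × 1.031 × 1.0127 × 1.065 ≈ 1.25856.
Nominal growth factor: 1.26478. Real growth factor = 1.26478 / 1.25856 ≈ 1.00494.
Total real return ≈ 0.4938%.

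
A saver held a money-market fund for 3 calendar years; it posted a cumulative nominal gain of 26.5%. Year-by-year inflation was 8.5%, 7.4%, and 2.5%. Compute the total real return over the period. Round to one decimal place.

5.9%

Cumulative inflation factor: 1.085 × 1.074 × 1.025 ≈ 1.19442.
Nominal growth factor: 1.26500. Real growth factor = 1.26500 / 1.19442 ≈ 1.05909.
Total real return ≈ 5.9089%.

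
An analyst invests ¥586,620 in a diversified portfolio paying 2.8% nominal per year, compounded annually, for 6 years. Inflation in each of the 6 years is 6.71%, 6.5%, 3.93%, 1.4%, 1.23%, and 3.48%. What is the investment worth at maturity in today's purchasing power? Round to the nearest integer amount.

Nominal value at maturity: ¥586,620 × (1 + 2.8%)^6 ≈ ¥692,334.
Price-level factor over 6 years: 1.0671 × 1.065 × 1.0393 × 1.014 × 1.0123 × 1.0348 ≈ 1.2545826200.
Dividing the nominal maturity value by the price-level factor gives the value in today's money.

¥551,844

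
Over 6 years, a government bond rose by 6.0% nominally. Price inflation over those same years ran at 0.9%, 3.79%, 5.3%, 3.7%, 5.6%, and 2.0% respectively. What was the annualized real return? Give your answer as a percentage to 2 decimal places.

Cumulative inflation factor: 1.009 × 1.0379 × 1.053 × 1.037 × 1.056 × 1.020 ≈ 1.23174.
Nominal growth factor: 1.06000. Real growth factor = 1.06000 / 1.23174 ≈ 0.86057.
Annualized: 0.86057^(1/6) − 1 ≈ -0.02472.

-2.47%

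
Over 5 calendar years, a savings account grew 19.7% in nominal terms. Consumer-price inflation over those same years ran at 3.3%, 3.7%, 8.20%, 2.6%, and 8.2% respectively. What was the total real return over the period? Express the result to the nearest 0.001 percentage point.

Cumulative inflation factor: 1.033 × 1.037 × 1.0820 × 1.026 × 1.082 ≈ 1.28671.
Nominal growth factor: 1.19700. Real growth factor = 1.19700 / 1.28671 ≈ 0.93028.
Total real return ≈ -6.9721%.

-6.972%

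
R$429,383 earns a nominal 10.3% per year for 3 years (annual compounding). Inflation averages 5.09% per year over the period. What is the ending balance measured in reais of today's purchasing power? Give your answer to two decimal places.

R$496,463.37

Nominal value at maturity: R$429,383 × (1 + 10.3%)^3 ≈ R$576,197.52.
Price-level factor over 3 years: (1 + 5.09%)^3 ≈ 1.1606043022.
The maturity value deflated by that factor is the answer in today's purchasing power.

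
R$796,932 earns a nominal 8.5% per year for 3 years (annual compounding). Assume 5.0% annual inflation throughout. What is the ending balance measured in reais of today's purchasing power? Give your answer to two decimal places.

R$879,311.16

Nominal value at maturity: R$796,932 × (1 + 8.5%)^3 ≈ R$1,017,912.58.
Price-level factor over 3 years: (1 + 5.0%)^3 = 1.157625.
The maturity value deflated by that factor is the answer in today's purchasing power.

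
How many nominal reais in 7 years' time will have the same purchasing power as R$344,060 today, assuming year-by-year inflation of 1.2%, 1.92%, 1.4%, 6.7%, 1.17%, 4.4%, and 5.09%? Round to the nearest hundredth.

R$426,177.12

Cumulative price-level factor: 1.012 × 1.0192 × 1.014 × 1.067 × 1.0117 × 1.044 × 1.0509 ≈ 1.2386709221.
Multiplying R$344,060 by the price-level factor gives the future nominal sum.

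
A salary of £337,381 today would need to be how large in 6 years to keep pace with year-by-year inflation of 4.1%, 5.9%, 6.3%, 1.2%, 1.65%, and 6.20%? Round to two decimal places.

£431,929.62

Cumulative price-level factor: 1.041 × 1.059 × 1.063 × 1.012 × 1.0165 × 1.0620 ≈ 1.2802428716.
Multiplying £337,381 by the price-level factor gives the future nominal sum.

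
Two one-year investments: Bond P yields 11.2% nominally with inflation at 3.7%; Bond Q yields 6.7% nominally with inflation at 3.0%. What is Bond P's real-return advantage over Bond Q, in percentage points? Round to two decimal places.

Bond P real return: 1.112/1.037 − 1 = 7.232%.
Bond Q real return: 1.067/1.030 − 1 = 3.592%.
Difference: 7.232 − 3.592 = 3.640 pp.

3.64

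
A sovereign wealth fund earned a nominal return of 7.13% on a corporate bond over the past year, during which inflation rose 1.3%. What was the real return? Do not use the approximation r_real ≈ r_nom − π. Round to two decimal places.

5.76%

Real return via the Fisher equation: (1 + 7.13%)/(1 + 1.3%) − 1 = 1.0713/1.013 − 1 ≈ 0.05755.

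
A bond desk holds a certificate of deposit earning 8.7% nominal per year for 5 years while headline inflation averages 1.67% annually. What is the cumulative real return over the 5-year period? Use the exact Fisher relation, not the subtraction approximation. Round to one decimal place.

The annual real rate is (1+8.7%)/(1+1.67%) − 1 = 6.9145%.
Compounded over 5 years: (1 + 0.069145)^5 − 1 ≈ 0.39696.

39.7%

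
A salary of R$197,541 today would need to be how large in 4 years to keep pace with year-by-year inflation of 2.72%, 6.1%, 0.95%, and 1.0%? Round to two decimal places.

R$219,510.52

Cumulative price-level factor: 1.0272 × 1.061 × 1.0095 × 1.010 ≈ 1.1112149910.
The nominal amount required is R$197,541 scaled up by that factor.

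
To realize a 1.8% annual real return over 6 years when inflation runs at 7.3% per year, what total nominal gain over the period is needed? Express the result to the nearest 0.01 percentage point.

Required annual nominal rate: (1+1.8%)(1+7.3%) − 1 = 9.2314%.
Cumulative over 6 years: (1 + 0.092314)^6 − 1 ≈ 0.69858.

69.86%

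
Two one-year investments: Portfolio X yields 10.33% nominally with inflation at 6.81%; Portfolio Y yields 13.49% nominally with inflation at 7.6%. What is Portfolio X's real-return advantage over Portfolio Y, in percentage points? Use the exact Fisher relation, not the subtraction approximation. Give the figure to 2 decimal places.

-2.18

Portfolio X real return: 1.1033/1.0681 − 1 = 3.296%.
Portfolio Y real return: 1.1349/1.076 − 1 = 5.474%.
Difference: 3.296 − 5.474 = -2.178 pp.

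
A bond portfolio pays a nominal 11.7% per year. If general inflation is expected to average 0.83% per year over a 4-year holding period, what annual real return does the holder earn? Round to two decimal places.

With constant rates the annual real return is the same each year: (1+11.7%)/(1+0.83%) − 1 = 0.10781.

10.78%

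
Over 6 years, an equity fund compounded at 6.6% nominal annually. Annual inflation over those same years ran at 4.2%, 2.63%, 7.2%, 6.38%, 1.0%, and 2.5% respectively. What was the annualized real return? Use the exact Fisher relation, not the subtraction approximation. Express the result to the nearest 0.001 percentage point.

Cumulative inflation factor: 1.042 × 1.0263 × 1.072 × 1.0638 × 1.010 × 1.025 ≈ 1.26253.
Nominal growth factor: 1.46738. Real growth factor = 1.46738 / 1.26253 ≈ 1.16225.
Annualized: 1.16225^(1/6) − 1 ≈ 0.02538.

2.538%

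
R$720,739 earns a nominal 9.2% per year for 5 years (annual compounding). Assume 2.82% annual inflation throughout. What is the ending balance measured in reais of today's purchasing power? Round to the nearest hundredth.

Nominal value at maturity: R$720,739 × (1 + 9.2%)^5 ≈ R$1,119,157.51.
Price-level factor over 5 years: (1 + 2.82%)^5 ≈ 1.1491798375.
The maturity value deflated by that factor is the answer in today's purchasing power.

R$973,875.00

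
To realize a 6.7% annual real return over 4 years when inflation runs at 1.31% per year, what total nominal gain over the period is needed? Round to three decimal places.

Required annual nominal rate: (1+6.7%)(1+1.31%) − 1 = 8.09777%.
Cumulative over 4 years: (1 + 0.0809777)^4 − 1 ≈ 0.36542.

36.542%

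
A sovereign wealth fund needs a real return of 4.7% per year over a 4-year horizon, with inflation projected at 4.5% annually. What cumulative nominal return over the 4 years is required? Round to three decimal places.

43.302%

Required annual nominal rate: (1+4.7%)(1+4.5%) − 1 = 9.4115%.
Cumulative over 4 years: (1 + 0.094115)^4 − 1 ≈ 0.43302.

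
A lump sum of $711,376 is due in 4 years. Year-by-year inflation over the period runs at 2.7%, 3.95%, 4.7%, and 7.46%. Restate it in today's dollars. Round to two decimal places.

$592,257.75

Price-level factor over 4 years: 1.027 × 1.0395 × 1.047 × 1.0746 ≈ 1.2011256881.
Purchasing power today: $711,376 divided by that factor.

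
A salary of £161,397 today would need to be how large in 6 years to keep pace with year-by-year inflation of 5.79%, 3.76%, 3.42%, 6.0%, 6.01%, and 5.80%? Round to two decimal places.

£217,827.62

Cumulative price-level factor: 1.0579 × 1.0376 × 1.0342 × 1.060 × 1.0601 × 1.0580 ≈ 1.3496385703.
Multiplying £161,397 by the price-level factor gives the future nominal sum.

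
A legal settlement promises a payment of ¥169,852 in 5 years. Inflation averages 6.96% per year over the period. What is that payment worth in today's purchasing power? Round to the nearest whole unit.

Price-level factor over 5 years: (1 + 6.96%)^5 ≈ 1.3999320980.
Purchasing power today: ¥169,852 divided by that factor.

¥121,329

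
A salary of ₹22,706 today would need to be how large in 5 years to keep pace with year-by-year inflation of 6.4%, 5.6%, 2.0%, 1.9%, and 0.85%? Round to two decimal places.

Cumulative price-level factor: 1.064 × 1.056 × 1.020 × 1.019 × 1.0085 ≈ 1.1777572992.
Multiplying ₹22,706 by the price-level factor gives the future nominal sum.

₹26,742.16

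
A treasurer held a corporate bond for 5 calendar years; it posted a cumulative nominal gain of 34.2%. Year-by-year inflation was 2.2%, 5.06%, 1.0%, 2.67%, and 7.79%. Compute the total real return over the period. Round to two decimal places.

11.82%

Cumulative inflation factor: 1.022 × 1.0506 × 1.010 × 1.0267 × 1.0779 ≈ 1.20014.
Nominal growth factor: 1.34200. Real growth factor = 1.34200 / 1.20014 ≈ 1.11820.
Total real return ≈ 11.8203%.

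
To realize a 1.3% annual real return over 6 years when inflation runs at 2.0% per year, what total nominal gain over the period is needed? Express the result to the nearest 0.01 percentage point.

21.69%

Required annual nominal rate: (1+1.3%)(1+2.0%) − 1 = 3.326%.
Cumulative over 6 years: (1 + 0.03326)^6 − 1 ≈ 0.21691.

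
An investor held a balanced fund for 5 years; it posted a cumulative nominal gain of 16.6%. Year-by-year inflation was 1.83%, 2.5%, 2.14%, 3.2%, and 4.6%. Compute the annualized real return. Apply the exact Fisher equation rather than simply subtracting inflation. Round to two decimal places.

0.26%

Cumulative inflation factor: 1.0183 × 1.025 × 1.0214 × 1.032 × 1.046 ≈ 1.15082.
Nominal growth factor: 1.16600. Real growth factor = 1.16600 / 1.15082 ≈ 1.01319.
Annualized: 1.01319^(1/5) − 1 ≈ 0.00262.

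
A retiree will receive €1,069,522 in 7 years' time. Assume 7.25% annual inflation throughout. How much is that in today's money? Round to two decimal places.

Price-level factor over 7 years: (1 + 7.25%)^7 ≈ 1.6322290611.
Purchasing power today: €1,069,522 divided by that factor.

€655,252.39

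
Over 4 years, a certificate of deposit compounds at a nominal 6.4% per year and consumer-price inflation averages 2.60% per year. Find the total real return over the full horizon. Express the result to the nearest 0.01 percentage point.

The annual real rate is (1+6.4%)/(1+2.60%) − 1 = 3.7037%.
Compounded over 4 years: (1 + 0.037037)^4 − 1 ≈ 0.15658.

15.66%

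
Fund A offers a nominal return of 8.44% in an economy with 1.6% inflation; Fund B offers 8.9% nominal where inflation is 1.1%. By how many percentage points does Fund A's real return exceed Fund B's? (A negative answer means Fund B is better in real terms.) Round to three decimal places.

-0.983

Fund A real return: 1.0844/1.016 − 1 = 6.7323%.
Fund B real return: 1.089/1.011 − 1 = 7.7151%.
Difference: 6.7323 − 7.7151 = -0.9828 pp.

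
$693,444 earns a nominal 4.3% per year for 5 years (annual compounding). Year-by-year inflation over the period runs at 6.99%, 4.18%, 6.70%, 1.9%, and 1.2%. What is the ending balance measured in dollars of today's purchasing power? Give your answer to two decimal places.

$697,888.88

Nominal value at maturity: $693,444 × (1 + 4.3%)^5 ≈ $855,919.53.
Price-level factor over 5 years: 1.0699 × 1.0418 × 1.0670 × 1.019 × 1.012 ≈ 1.2264409886.
Dividing the nominal maturity value by the price-level factor gives the value in today's money.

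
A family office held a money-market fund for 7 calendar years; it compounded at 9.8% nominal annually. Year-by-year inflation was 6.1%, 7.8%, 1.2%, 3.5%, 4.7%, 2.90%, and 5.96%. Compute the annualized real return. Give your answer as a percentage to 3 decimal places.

Cumulative inflation factor: 1.061 × 1.078 × 1.012 × 1.035 × 1.047 × 1.0290 × 1.0596 ≈ 1.36760.
Nominal growth factor: 1.92405. Real growth factor = 1.92405 / 1.36760 ≈ 1.40688.
Annualized: 1.40688^(1/7) − 1 ≈ 0.04998.

4.998%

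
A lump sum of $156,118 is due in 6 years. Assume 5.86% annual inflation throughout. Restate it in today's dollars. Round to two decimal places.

$110,933.23

Price-level factor over 6 years: (1 + 5.86%)^6 ≈ 1.4073150689.
Purchasing power today: $156,118 divided by that factor.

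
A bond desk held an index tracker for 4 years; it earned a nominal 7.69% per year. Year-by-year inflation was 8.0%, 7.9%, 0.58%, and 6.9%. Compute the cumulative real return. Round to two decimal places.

Cumulative inflation factor: 1.080 × 1.079 × 1.0058 × 1.069 ≈ 1.25295.
Nominal growth factor: 1.34494. Real growth factor = 1.34494 / 1.25295 ≈ 1.07341.
Total real return ≈ 7.3413%.

7.34%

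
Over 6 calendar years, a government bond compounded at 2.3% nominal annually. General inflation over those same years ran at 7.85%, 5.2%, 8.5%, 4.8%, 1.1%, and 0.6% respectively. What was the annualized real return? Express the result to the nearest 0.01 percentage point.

-2.23%

Cumulative inflation factor: 1.0785 × 1.052 × 1.085 × 1.048 × 1.011 × 1.006 ≈ 1.31213.
Nominal growth factor: 1.14618. Real growth factor = 1.14618 / 1.31213 ≈ 0.87353.
Annualized: 0.87353^(1/6) − 1 ≈ -0.02228.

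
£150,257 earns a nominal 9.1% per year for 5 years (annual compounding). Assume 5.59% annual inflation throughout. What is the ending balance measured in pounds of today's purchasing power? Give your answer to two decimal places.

£176,947.54

Nominal value at maturity: £150,257 × (1 + 9.1%)^5 ≈ £232,251.47.
Price-level factor over 5 years: (1 + 5.59%)^5 ≈ 1.3125442368.
The maturity value deflated by that factor is the answer in today's purchasing power.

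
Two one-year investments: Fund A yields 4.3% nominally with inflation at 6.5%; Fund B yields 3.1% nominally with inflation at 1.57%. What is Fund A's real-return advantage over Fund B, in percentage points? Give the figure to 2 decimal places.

-3.57

Fund A real return: 1.043/1.065 − 1 = -2.066%.
Fund B real return: 1.031/1.0157 − 1 = 1.506%.
Difference: -2.066 − 1.506 = -3.572 pp.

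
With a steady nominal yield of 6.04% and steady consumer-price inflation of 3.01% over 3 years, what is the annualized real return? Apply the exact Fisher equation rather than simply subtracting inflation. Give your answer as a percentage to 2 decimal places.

With constant rates the annual real return is the same each year: (1+6.04%)/(1+3.01%) − 1 = 0.02941.

2.94%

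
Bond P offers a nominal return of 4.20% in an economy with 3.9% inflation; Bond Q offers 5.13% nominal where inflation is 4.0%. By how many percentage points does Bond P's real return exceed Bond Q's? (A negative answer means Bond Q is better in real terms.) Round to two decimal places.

-0.80

Bond P real return: 1.0420/1.039 − 1 = 0.289%.
Bond Q real return: 1.0513/1.040 − 1 = 1.087%.
Difference: 0.289 − 1.087 = -0.798 pp.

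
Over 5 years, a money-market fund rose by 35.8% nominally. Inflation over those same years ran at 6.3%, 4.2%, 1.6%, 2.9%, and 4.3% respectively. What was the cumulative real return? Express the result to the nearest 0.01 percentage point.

12.44%

Cumulative inflation factor: 1.063 × 1.042 × 1.016 × 1.029 × 1.043 ≈ 1.20780.
Nominal growth factor: 1.35800. Real growth factor = 1.35800 / 1.20780 ≈ 1.12436.
Total real return ≈ 12.4360%.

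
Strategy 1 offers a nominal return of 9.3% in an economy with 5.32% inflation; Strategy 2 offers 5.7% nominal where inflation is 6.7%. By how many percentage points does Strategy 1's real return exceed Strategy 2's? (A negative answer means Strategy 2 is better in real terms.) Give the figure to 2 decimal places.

Strategy 1 real return: 1.093/1.0532 − 1 = 3.779%.
Strategy 2 real return: 1.057/1.067 − 1 = -0.937%.
Difference: 3.779 − (-0.937) = 4.716 pp.

4.72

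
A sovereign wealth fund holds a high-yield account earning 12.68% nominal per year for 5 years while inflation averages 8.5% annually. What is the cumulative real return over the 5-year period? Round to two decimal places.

The annual real rate is (1+12.68%)/(1+8.5%) − 1 = 3.8525%.
Compounded over 5 years: (1 + 0.038525)^5 − 1 ≈ 0.20805.

20.81%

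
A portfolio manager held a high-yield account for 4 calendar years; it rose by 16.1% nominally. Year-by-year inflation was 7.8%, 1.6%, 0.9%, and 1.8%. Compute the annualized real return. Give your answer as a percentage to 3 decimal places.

Cumulative inflation factor: 1.078 × 1.016 × 1.009 × 1.018 ≈ 1.12500.
Nominal growth factor: 1.16100. Real growth factor = 1.16100 / 1.12500 ≈ 1.03200.
Annualized: 1.03200^(1/4) − 1 ≈ 0.00791.

0.791%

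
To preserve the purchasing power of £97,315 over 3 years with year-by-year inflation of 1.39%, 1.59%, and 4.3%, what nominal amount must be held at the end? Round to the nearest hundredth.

Cumulative price-level factor: 1.0139 × 1.0159 × 1.043 ≈ 1.0743119134.
The nominal amount required is £97,315 scaled up by that factor.

£104,546.66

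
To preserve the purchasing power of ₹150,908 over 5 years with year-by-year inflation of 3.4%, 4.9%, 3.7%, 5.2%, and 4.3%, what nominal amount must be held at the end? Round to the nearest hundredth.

Cumulative price-level factor: 1.034 × 1.049 × 1.037 × 1.052 × 1.043 ≈ 1.2341695628.
Multiplying ₹150,908 by the price-level factor gives the future nominal sum.

₹186,246.06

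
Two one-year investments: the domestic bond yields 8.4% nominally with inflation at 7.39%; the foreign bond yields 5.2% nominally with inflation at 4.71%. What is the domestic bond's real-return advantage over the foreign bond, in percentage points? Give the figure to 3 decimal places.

The domestic bond real return: 1.084/1.0739 − 1 = 0.9405%.
The foreign bond real return: 1.052/1.0471 − 1 = 0.4680%.
Difference: 0.9405 − 0.4680 = 0.4725 pp.

0.473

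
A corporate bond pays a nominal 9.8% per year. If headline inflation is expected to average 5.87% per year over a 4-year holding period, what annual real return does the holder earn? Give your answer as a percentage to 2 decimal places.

3.71%

With constant rates the annual real return is the same each year: (1+9.8%)/(1+5.87%) − 1 = 0.03712.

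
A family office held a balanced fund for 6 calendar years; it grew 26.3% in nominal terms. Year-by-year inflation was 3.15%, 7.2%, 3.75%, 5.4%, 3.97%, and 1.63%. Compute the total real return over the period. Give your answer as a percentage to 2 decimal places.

Cumulative inflation factor: 1.0315 × 1.072 × 1.0375 × 1.054 × 1.0397 × 1.0163 ≈ 1.27768.
Nominal growth factor: 1.26300. Real growth factor = 1.26300 / 1.27768 ≈ 0.98851.
Total real return ≈ -1.1491%.

-1.15%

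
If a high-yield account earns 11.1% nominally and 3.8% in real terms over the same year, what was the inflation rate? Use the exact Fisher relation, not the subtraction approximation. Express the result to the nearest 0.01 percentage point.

7.03%

From (1+r_nom) = (1+r_real)(1+π), we get 1+π = (1 + 11.1%)/(1 + 3.8%) = 1.111/1.038 ≈ 1.07033.
So π ≈ 7.0328%.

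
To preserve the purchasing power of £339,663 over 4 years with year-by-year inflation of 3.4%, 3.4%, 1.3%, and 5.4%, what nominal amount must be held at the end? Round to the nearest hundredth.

Cumulative price-level factor: 1.034 × 1.034 × 1.013 × 1.054 ≈ 1.1415399995.
The nominal amount required is £339,663 scaled up by that factor.

£387,738.90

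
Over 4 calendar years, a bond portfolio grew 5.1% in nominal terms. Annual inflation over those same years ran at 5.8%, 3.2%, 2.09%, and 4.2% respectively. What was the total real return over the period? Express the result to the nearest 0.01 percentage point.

-9.51%

Cumulative inflation factor: 1.058 × 1.032 × 1.0209 × 1.042 ≈ 1.16149.
Nominal growth factor: 1.05100. Real growth factor = 1.05100 / 1.16149 ≈ 0.90487.
Total real return ≈ -9.5130%.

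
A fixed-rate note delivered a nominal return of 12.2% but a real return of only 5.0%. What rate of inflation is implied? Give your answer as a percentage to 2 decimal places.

From (1+r_nom) = (1+r_real)(1+π), we get 1+π = (1 + 12.2%)/(1 + 5.0%) = 1.122/1.050 ≈ 1.06857.
So π ≈ 6.8571%.

6.86%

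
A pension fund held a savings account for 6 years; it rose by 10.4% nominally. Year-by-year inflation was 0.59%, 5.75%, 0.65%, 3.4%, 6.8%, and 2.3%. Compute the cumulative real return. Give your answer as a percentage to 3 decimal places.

-8.725%

Cumulative inflation factor: 1.0059 × 1.0575 × 1.0065 × 1.034 × 1.068 × 1.023 ≈ 1.20953.
Nominal growth factor: 1.10400. Real growth factor = 1.10400 / 1.20953 ≈ 0.91275.
Total real return ≈ -8.7248%.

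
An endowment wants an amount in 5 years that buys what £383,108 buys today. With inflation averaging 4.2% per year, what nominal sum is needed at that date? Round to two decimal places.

Cumulative price-level factor: (1+4.2%)^5 ≈ 1.2283965692.
The nominal amount required is £383,108 scaled up by that factor.

£470,608.55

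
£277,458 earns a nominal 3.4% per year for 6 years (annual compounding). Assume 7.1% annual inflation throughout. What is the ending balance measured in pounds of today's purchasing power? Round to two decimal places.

£224,689.96

Nominal value at maturity: £277,458 × (1 + 3.4%)^6 ≈ £339,094.30.
Price-level factor over 6 years: (1 + 7.1%)^6 ≈ 1.5091653487.
The maturity value deflated by that factor is the answer in today's purchasing power.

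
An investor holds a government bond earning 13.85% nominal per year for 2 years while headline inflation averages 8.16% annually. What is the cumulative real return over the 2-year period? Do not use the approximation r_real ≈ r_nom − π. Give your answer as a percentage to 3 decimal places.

The annual real rate is (1+13.85%)/(1+8.16%) − 1 = 5.2607%.
Compounded over 2 years: (1 + 0.052607)^2 − 1 ≈ 0.10798.

10.798%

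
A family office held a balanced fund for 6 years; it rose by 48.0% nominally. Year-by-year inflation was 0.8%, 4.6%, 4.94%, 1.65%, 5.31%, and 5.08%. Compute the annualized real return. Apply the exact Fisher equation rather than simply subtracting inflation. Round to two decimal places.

2.93%

Cumulative inflation factor: 1.008 × 1.046 × 1.0494 × 1.0165 × 1.0531 × 1.0508 ≈ 1.24460.
Nominal growth factor: 1.48000. Real growth factor = 1.48000 / 1.24460 ≈ 1.18914.
Annualized: 1.18914^(1/6) − 1 ≈ 0.02929.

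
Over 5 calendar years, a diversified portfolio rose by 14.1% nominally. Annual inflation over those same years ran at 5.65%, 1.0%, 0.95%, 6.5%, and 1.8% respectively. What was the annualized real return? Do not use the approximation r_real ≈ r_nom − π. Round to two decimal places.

Cumulative inflation factor: 1.0565 × 1.010 × 1.0095 × 1.065 × 1.018 ≈ 1.16787.
Nominal growth factor: 1.14100. Real growth factor = 1.14100 / 1.16787 ≈ 0.97699.
Annualized: 0.97699^(1/5) − 1 ≈ -0.00464.

-0.46%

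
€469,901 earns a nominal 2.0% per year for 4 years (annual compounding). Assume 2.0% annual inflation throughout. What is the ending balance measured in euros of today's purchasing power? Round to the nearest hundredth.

€469,901.00

Nominal value at maturity: €469,901 × (1 + 2.0%)^4 ≈ €508,635.95.
Price-level factor over 4 years: (1 + 2.0%)^4 = 1.08243216.
Dividing the nominal maturity value by the price-level factor gives the value in today's money.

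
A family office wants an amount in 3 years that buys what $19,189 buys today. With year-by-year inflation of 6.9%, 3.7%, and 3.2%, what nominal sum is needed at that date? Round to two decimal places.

$21,952.73

Cumulative price-level factor: 1.069 × 1.037 × 1.032 = 1.144026696.
Multiplying $19,189 by the price-level factor gives the future nominal sum.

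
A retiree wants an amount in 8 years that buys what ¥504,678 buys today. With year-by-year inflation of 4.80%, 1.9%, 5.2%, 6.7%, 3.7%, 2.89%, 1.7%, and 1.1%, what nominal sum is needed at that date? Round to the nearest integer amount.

¥663,673

Cumulative price-level factor: 1.0480 × 1.019 × 1.052 × 1.067 × 1.037 × 1.0289 × 1.017 × 1.011 ≈ 1.3150421042.
The nominal amount required is ¥504,678 scaled up by that factor.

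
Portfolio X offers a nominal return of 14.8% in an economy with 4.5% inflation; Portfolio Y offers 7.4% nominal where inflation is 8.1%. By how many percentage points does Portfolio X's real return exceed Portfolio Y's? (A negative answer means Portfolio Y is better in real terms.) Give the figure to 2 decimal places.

Portfolio X real return: 1.148/1.045 − 1 = 9.856%.
Portfolio Y real return: 1.074/1.081 − 1 = -0.648%.
Difference: 9.856 − (-0.648) = 10.504 pp.

10.50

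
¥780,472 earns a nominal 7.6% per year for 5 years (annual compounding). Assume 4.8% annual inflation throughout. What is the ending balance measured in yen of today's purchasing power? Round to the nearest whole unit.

Nominal value at maturity: ¥780,472 × (1 + 7.6%)^5 ≈ ¥1,125,690.
Price-level factor over 5 years: (1 + 4.8%)^5 ≈ 1.2641727169.
The maturity value deflated by that factor is the answer in today's purchasing power.

¥890,456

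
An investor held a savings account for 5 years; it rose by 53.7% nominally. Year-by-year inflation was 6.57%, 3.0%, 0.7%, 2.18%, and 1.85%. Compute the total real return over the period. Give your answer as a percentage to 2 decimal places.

Cumulative inflation factor: 1.0657 × 1.030 × 1.007 × 1.0218 × 1.0185 ≈ 1.15035.
Nominal growth factor: 1.53700. Real growth factor = 1.53700 / 1.15035 ≈ 1.33612.
Total real return ≈ 33.6119%.

33.61%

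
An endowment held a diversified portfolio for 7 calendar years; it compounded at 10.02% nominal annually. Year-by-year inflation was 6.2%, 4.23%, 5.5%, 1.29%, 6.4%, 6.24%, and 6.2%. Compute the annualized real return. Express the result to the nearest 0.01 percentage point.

4.64%

Cumulative inflation factor: 1.062 × 1.0423 × 1.055 × 1.0129 × 1.064 × 1.0624 × 1.062 ≈ 1.42001.
Nominal growth factor: 1.95120. Real growth factor = 1.95120 / 1.42001 ≈ 1.37408.
Annualized: 1.37408^(1/7) − 1 ≈ 0.04644.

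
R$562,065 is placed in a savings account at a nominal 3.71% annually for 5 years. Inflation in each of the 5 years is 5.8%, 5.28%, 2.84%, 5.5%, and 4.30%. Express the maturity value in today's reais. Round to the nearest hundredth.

R$535,006.84

Nominal value at maturity: R$562,065 × (1 + 3.71%)^5 ≈ R$674,356.76.
Price-level factor over 5 years: 1.058 × 1.0528 × 1.0284 × 1.055 × 1.0430 ≈ 1.2604638074.
The maturity value deflated by that factor is the answer in today's purchasing power.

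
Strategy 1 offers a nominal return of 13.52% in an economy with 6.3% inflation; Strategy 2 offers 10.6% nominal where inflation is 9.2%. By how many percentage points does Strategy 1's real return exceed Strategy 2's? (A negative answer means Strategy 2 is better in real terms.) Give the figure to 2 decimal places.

5.51

Strategy 1 real return: 1.1352/1.063 − 1 = 6.792%.
Strategy 2 real return: 1.106/1.092 − 1 = 1.282%.
Difference: 6.792 − 1.282 = 5.510 pp.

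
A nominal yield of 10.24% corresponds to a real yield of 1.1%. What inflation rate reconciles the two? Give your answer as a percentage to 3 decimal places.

From (1+r_nom) = (1+r_real)(1+π), we get 1+π = (1 + 10.24%)/(1 + 1.1%) = 1.1024/1.011 ≈ 1.09041.
So π ≈ 9.0406%.

9.041%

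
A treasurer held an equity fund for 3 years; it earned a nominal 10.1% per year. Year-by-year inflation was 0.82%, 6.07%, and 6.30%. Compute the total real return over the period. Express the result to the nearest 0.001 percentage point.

Cumulative inflation factor: 1.0082 × 1.0607 × 1.0630 ≈ 1.13677.
Nominal growth factor: 1.33463. Real growth factor = 1.33463 / 1.13677 ≈ 1.17406.
Total real return ≈ 17.4058%.

17.406%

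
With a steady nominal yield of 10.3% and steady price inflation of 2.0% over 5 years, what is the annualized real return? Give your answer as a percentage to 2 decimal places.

With constant rates the annual real return is the same each year: (1+10.3%)/(1+2.0%) − 1 = 0.08137.

8.14%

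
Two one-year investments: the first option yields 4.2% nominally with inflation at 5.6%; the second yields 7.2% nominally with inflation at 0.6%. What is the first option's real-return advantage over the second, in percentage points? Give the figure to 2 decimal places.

The first option real return: 1.042/1.056 − 1 = -1.326%.
The second real return: 1.072/1.006 − 1 = 6.561%.
Difference: -1.326 − 6.561 = -7.887 pp.

-7.89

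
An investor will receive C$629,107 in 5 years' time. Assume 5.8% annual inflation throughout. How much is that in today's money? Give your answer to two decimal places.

C$474,565.52

Price-level factor over 5 years: (1 + 5.8%)^5 ≈ 1.3256483588.
Purchasing power today: C$629,107 divided by that factor.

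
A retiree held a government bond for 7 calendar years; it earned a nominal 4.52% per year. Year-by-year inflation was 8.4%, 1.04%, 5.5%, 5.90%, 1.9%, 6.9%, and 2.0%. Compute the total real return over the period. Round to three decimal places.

Cumulative inflation factor: 1.084 × 1.0104 × 1.055 × 1.0590 × 1.019 × 1.069 × 1.020 ≈ 1.35964.
Nominal growth factor: 1.36269. Real growth factor = 1.36269 / 1.35964 ≈ 1.00224.
Total real return ≈ 0.2242%.

0.224%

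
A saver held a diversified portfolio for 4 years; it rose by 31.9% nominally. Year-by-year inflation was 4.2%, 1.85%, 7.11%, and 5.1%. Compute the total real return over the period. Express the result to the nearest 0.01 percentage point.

Cumulative inflation factor: 1.042 × 1.0185 × 1.0711 × 1.051 ≈ 1.19471.
Nominal growth factor: 1.31900. Real growth factor = 1.31900 / 1.19471 ≈ 1.10404.
Total real return ≈ 10.4036%.

10.40%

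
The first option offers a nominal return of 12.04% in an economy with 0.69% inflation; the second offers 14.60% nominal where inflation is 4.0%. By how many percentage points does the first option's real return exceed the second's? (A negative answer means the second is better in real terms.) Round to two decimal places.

The first option real return: 1.1204/1.0069 − 1 = 11.272%.
The second real return: 1.1460/1.040 − 1 = 10.192%.
Difference: 11.272 − 10.192 = 1.080 pp.

1.08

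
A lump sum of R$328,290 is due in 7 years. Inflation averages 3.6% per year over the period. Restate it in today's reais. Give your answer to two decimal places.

R$256,294.55

Price-level factor over 7 years: (1 + 3.6%)^7 ≈ 1.2809090317.
Purchasing power today: R$328,290 divided by that factor.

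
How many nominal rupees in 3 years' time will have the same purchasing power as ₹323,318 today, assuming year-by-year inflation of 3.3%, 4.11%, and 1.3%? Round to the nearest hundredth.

Cumulative price-level factor: 1.033 × 1.0411 × 1.013 = 1.0894372319.
Multiplying ₹323,318 by the price-level factor gives the future nominal sum.

₹352,234.67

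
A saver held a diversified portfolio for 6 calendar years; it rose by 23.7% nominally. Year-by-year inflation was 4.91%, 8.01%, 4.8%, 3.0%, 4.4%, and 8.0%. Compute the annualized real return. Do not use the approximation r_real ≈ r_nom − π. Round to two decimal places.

Cumulative inflation factor: 1.0491 × 1.0801 × 1.048 × 1.030 × 1.044 × 1.080 ≈ 1.37912.
Nominal growth factor: 1.23700. Real growth factor = 1.23700 / 1.37912 ≈ 0.89695.
Annualized: 0.89695^(1/6) − 1 ≈ -0.01796.

-1.80%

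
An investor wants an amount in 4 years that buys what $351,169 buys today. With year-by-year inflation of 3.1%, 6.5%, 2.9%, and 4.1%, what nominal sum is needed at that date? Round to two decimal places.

Cumulative price-level factor: 1.031 × 1.065 × 1.029 × 1.041 ≈ 1.1761815898.
Multiplying $351,169 by the price-level factor gives the future nominal sum.

$413,038.51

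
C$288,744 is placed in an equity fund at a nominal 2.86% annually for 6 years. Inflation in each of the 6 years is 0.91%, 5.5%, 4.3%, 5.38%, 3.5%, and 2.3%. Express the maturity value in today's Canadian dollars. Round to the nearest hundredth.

C$276,024.06

Nominal value at maturity: C$288,744 × (1 + 2.86%)^6 ≈ C$341,973.21.
Price-level factor over 6 years: 1.0091 × 1.055 × 1.043 × 1.0538 × 1.035 × 1.023 ≈ 1.2389253863.
Dividing the nominal maturity value by the price-level factor gives the value in today's money.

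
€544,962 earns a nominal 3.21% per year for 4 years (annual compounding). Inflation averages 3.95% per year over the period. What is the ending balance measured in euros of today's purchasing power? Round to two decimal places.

€529,609.00

Nominal value at maturity: €544,962 × (1 + 3.21%)^4 ≈ €618,377.01.
Price-level factor over 4 years: (1 + 3.95%)^4 ≈ 1.1676104539.
The maturity value deflated by that factor is the answer in today's purchasing power.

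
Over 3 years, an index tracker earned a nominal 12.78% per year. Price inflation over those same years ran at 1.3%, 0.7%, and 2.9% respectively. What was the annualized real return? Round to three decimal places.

Cumulative inflation factor: 1.013 × 1.007 × 1.029 ≈ 1.04967.
Nominal growth factor: 1.43449. Real growth factor = 1.43449 / 1.04967 ≈ 1.36660.
Annualized: 1.36660^(1/3) − 1 ≈ 0.10972.

10.972%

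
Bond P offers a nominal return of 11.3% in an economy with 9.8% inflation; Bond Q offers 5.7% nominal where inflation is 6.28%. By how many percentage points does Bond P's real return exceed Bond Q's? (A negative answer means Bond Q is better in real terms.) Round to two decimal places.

Bond P real return: 1.113/1.098 − 1 = 1.366%.
Bond Q real return: 1.057/1.0628 − 1 = -0.546%.
Difference: 1.366 − (-0.546) = 1.912 pp.

1.91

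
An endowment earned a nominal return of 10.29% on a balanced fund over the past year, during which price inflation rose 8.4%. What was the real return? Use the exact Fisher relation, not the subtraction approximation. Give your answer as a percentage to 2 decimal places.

Real return via the Fisher equation: (1 + 10.29%)/(1 + 8.4%) − 1 = 1.1029/1.084 − 1 ≈ 0.01744.

1.74%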